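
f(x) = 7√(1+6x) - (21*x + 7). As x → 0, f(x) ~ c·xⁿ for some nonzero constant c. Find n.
2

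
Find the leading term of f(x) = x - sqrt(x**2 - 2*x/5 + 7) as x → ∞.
1/5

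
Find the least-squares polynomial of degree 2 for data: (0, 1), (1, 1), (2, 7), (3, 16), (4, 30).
29/35 + (-109/70)x + (31/14)x²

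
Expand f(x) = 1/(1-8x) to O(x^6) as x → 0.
1 + 8*x + 64*x**2 + 512*x**3 + 4096*x**4 + 32768*x**5 + O(x**6)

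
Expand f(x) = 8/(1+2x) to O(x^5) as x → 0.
8 - 16*x + 32*x**2 - 64*x**3 + 128*x**4 + O(x**5)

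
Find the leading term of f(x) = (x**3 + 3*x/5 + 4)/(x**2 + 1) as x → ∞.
x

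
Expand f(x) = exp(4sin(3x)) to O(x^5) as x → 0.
1 + 12*x + 72*x**2 + 270*x**3 + 648*x**4 + O(x**5)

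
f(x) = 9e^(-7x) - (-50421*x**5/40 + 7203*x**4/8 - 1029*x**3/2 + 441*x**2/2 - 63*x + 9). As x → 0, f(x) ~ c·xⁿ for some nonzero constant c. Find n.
6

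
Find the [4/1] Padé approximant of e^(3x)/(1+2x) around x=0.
(5049*x**4/1400 + 117*x**3/35 + 1413*x**2/350 + 444*x/175 + 1)/(269*x/175 + 1)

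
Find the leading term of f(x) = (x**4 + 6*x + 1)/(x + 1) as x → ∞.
x**3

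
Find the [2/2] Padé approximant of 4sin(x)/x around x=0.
(4 - 7*x**2/15)/(x**2/20 + 1)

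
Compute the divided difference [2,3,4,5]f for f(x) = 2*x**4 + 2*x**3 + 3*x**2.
30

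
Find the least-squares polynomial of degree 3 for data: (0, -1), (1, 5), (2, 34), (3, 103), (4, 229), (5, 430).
-65/63 + (94/189)x + (691/252)x² + (311/108)x³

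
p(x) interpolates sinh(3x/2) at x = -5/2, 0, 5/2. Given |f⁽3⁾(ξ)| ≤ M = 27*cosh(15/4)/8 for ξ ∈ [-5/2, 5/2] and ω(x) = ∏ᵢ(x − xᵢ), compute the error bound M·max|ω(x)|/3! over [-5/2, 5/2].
125*sqrt(3)*cosh(15/4)/64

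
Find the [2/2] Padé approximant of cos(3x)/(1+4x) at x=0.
(-441*x**2/92 + 6*x/23 + 1)/(3*x**2/4 + 98*x/23 + 1)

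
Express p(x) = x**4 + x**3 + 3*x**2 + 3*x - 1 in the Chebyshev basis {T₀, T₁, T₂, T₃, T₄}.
(7/8)T₀ + (15/4)T₁ + (2)T₂ + (1/4)T₃ + (1/8)T₄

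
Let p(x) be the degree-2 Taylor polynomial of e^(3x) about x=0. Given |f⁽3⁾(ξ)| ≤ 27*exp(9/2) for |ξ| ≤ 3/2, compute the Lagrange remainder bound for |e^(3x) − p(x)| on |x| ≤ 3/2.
243*exp(9/2)/16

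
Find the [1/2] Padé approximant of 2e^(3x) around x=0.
(2*x + 2)/(3*x**2/2 - 2*x + 1)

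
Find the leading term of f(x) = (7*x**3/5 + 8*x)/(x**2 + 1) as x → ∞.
7*x/5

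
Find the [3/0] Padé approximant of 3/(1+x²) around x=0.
3 - 3*x**2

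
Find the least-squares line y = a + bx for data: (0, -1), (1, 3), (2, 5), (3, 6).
a = -1/5, b = 23/10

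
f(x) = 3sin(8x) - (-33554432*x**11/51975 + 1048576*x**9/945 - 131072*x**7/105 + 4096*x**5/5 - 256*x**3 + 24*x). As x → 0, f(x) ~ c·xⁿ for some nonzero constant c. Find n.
13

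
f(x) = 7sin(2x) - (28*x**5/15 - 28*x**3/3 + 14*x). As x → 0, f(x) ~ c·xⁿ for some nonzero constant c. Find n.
7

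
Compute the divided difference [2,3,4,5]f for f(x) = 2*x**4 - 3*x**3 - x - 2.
25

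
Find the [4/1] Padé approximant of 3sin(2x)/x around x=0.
4*x**4/5 - 4*x**2 + 6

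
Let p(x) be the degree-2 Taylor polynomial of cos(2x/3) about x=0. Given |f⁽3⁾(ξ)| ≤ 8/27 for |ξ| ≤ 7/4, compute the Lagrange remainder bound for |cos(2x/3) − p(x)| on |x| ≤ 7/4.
343/1296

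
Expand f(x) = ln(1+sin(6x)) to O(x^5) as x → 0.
6*x - 18*x**2 + 36*x**3 - 108*x**4 + O(x**5)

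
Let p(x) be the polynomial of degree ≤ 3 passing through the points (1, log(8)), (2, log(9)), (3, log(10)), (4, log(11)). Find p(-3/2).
-495*log(3)/8 - 105*log(11)/16 + 693*log(2)/16 + 385*log(10)/16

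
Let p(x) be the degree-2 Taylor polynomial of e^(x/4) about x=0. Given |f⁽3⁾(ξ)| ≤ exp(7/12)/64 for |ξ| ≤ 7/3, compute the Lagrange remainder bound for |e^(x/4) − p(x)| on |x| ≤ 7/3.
343*exp(7/12)/10368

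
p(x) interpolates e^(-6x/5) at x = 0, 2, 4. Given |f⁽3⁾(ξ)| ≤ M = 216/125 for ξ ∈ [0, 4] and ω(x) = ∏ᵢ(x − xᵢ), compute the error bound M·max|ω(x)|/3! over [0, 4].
64*sqrt(3)/125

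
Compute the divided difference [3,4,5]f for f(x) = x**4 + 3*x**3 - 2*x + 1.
133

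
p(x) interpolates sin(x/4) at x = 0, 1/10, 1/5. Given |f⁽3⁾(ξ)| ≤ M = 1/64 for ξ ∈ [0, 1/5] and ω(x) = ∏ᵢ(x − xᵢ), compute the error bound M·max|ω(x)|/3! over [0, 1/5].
sqrt(3)/1728000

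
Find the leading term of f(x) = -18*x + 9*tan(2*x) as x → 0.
24*x**3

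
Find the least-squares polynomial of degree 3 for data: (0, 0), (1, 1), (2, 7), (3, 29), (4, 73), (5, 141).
41/126 + (-1667/756)x + (107/126)x² + (113/108)x³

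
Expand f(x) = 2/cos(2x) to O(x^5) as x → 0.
2 + 4*x**2 + 20*x**4/3 + O(x**5)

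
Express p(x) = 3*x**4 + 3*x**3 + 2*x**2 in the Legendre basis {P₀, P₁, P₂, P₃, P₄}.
(19/15)P₀ + (9/5)P₁ + (64/21)P₂ + (6/5)P₃ + (24/35)P₄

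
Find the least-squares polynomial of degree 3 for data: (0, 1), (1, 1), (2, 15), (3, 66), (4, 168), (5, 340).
151/126 + (-2395/756)x + (-181/252)x² + (161/54)x³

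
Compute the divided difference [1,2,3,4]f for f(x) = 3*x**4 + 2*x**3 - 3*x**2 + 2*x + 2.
32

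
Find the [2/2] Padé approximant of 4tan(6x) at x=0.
24*x/(1 - 12*x**2)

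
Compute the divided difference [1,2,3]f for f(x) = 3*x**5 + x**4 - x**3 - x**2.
288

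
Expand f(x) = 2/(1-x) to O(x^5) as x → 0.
2 + 2*x + 2*x**2 + 2*x**3 + 2*x**4 + O(x**5)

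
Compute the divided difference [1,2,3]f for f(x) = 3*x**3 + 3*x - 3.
18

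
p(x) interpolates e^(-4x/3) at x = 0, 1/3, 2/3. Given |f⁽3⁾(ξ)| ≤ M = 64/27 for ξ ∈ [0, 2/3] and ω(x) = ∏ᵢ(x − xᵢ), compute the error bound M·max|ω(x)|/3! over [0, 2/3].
64*sqrt(3)/19683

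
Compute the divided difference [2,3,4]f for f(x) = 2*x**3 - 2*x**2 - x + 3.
16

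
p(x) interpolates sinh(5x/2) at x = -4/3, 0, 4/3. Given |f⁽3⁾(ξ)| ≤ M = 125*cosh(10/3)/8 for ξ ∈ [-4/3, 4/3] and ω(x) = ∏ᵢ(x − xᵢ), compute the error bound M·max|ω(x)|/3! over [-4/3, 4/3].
1000*sqrt(3)*cosh(10/3)/729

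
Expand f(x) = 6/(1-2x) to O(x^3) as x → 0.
6 + 12*x + 24*x**2 + O(x**3)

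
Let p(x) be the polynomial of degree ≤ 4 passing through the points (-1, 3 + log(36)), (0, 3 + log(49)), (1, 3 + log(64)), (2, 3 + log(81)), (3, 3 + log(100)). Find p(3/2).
3 + log(48*15**(59/64)*2**(3/16)*7**(11/16)/35)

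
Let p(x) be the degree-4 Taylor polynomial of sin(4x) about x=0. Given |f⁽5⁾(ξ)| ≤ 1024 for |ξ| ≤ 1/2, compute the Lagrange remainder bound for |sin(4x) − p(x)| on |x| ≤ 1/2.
4/15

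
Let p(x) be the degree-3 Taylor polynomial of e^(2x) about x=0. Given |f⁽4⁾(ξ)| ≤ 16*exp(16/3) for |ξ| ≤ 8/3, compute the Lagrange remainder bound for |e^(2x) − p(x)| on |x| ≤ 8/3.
8192*exp(16/3)/243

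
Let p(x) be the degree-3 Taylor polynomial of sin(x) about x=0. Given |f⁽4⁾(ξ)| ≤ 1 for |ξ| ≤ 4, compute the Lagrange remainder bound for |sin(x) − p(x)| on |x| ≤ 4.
32/3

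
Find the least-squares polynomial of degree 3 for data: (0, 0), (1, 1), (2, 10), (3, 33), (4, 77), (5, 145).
11/126 + (-185/108)x + (185/126)x² + (101/108)x³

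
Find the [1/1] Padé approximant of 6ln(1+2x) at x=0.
12*x/(x + 1)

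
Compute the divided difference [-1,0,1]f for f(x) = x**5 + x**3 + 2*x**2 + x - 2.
2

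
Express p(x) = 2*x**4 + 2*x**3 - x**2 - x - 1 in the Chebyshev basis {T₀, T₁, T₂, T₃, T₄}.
(-3/4)T₀ + (1/2)T₁ + (1/2)T₂ + (1/2)T₃ + (1/4)T₄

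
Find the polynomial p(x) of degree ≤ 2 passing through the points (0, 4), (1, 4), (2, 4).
4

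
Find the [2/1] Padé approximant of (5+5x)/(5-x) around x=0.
(x + 1)/(1 - x/5)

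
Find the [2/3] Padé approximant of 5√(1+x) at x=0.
(35*x**2/16 + 7*x + 5)/(-x**3/160 + 9*x**2/80 + 9*x/10 + 1)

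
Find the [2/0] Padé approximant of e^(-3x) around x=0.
9*x**2/2 - 3*x + 1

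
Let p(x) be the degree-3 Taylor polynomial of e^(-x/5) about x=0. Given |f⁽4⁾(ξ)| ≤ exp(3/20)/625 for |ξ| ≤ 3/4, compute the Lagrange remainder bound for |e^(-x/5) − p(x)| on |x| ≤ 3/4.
27*exp(3/20)/1280000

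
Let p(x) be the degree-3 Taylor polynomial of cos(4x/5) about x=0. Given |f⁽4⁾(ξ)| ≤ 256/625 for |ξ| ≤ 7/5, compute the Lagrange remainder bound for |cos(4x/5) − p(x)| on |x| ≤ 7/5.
76832/1171875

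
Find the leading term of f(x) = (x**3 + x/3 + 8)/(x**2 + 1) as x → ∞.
x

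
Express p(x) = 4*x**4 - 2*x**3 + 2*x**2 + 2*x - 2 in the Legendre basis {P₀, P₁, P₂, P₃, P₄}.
(-8/15)P₀ + (4/5)P₁ + (76/21)P₂ + (-4/5)P₃ + (32/35)P₄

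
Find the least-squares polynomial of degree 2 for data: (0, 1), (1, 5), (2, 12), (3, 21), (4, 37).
46/35 + (48/35)x + (13/7)x²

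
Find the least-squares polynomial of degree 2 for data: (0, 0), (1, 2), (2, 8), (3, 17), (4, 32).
1/7 + (-27/70)x + (29/14)x²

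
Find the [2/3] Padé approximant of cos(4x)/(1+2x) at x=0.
(1 - 20*x**2/3)/(8*x**3/3 + 4*x**2/3 + 2*x + 1)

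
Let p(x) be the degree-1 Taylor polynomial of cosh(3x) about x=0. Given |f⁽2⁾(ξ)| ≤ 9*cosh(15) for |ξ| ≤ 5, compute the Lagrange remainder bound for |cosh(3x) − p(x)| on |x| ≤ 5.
225*cosh(15)/2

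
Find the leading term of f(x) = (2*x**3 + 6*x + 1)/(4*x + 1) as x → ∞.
x**2/2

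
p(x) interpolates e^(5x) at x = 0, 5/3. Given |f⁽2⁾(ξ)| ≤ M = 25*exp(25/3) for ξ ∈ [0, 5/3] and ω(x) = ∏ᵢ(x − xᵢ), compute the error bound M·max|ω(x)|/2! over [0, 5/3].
625*exp(25/3)/72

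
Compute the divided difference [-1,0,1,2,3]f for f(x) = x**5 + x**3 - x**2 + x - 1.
5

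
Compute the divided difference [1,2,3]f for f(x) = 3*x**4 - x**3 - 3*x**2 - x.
66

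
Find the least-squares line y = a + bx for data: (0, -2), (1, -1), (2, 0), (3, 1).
a = -2, b = 1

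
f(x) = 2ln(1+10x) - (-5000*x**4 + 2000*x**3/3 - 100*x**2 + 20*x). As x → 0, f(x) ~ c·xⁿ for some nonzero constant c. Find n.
5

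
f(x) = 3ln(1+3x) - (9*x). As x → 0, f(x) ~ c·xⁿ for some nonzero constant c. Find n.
2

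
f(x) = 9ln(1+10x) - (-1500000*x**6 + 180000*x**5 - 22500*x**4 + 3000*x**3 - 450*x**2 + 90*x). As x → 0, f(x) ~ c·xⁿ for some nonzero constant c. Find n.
7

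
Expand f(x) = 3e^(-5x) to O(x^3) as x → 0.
3 - 15*x + 75*x**2/2 + O(x**3)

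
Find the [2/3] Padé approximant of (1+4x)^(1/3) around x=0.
(56*x**2/9 + 16*x/3 + 1)/(-32*x**3/81 + 8*x**2/3 + 4*x + 1)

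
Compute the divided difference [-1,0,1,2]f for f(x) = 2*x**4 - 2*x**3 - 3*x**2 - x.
2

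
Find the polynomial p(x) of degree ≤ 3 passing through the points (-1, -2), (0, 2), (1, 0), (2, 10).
3*x**3 - 3*x**2 - 2*x + 2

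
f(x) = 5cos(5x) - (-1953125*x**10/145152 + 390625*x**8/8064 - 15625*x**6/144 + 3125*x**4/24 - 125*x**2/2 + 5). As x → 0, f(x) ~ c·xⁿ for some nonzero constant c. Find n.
12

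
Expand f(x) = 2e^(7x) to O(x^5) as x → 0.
2 + 14*x + 49*x**2 + 343*x**3/3 + 2401*x**4/12 + O(x**5)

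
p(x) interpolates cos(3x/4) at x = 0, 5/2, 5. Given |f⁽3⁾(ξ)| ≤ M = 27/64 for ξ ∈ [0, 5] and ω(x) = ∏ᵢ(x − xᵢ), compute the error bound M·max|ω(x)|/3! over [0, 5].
125*sqrt(3)/512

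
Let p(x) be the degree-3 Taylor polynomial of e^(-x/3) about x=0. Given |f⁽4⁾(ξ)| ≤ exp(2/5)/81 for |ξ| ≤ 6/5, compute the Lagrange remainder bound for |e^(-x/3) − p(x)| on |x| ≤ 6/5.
2*exp(2/5)/1875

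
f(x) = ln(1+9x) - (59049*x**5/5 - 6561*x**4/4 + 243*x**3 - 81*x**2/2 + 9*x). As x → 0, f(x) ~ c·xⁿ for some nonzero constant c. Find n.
6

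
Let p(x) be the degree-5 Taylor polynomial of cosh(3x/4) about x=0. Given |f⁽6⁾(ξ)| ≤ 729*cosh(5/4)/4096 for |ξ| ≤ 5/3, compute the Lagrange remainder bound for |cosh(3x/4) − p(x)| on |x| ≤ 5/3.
3125*cosh(5/4)/589824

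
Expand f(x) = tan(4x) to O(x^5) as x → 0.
4*x + 64*x**3/3 + O(x**5)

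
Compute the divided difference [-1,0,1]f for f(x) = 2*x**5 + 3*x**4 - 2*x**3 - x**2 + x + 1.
2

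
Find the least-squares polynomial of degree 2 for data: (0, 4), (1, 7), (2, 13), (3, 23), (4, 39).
30/7 + (1/35)x + (15/7)x²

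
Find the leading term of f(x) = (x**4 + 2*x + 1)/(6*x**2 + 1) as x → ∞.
x**2/6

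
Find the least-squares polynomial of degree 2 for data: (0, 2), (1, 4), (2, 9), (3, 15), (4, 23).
13/7 + (111/70)x + (13/14)x²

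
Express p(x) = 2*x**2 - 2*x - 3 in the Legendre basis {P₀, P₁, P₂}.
(-7/3)P₀ + (-2)P₁ + (4/3)P₂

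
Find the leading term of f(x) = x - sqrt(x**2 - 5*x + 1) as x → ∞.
5/2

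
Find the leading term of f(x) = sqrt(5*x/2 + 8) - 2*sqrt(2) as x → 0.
5*sqrt(2)*x/16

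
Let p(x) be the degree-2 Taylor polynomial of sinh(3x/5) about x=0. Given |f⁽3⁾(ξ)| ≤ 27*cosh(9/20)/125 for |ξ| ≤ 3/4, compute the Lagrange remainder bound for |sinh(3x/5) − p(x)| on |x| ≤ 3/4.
243*cosh(9/20)/16000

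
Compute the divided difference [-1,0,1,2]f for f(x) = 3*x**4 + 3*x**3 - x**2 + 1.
9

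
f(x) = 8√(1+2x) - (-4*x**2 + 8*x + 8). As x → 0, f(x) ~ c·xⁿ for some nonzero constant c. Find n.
3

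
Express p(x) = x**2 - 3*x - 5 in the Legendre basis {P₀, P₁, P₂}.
(-14/3)P₀ + (-3)P₁ + (2/3)P₂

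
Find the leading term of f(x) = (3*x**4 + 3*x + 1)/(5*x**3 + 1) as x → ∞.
3*x/5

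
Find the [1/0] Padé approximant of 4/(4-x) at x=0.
x/4 + 1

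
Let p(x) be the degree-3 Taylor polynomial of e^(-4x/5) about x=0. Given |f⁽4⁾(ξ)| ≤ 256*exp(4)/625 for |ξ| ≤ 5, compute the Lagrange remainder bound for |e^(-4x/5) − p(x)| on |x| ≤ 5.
32*exp(4)/3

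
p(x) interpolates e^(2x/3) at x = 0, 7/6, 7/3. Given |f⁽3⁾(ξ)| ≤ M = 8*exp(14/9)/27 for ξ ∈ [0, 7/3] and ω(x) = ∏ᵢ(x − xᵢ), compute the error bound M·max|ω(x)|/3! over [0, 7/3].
343*sqrt(3)*exp(14/9)/19683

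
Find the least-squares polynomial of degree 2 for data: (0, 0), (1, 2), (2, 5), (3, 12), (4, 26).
3/5 + (-9/5)x + (2)x²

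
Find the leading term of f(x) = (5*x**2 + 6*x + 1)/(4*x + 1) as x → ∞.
5*x/4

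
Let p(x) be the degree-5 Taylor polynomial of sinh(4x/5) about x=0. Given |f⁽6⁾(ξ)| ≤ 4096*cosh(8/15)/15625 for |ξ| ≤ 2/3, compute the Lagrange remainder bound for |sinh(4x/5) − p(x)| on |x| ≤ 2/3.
16384*cosh(8/15)/512578125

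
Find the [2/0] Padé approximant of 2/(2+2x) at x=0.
x**2 - x + 1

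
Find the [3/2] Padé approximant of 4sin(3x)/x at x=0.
(12 - 63*x**2/5)/(9*x**2/20 + 1)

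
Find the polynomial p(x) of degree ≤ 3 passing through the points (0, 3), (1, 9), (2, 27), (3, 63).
x**3 + 3*x**2 + 2*x + 3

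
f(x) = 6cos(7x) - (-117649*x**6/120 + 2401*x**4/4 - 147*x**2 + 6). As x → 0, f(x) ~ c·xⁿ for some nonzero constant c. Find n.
8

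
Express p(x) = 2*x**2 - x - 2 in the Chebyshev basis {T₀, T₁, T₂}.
-T₀ - T₁ + T₂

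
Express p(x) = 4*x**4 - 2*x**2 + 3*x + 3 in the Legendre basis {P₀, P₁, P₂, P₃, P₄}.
(47/15)P₀ + (3)P₁ + (20/21)P₂ + (32/35)P₄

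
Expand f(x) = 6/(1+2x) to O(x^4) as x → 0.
6 - 12*x + 24*x**2 - 48*x**3 + O(x**4)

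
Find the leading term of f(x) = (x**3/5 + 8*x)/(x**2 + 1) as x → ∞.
x/5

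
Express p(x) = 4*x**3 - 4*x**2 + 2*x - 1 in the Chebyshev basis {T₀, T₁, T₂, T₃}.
(-3)T₀ + (5)T₁ + (-2)T₂ + T₃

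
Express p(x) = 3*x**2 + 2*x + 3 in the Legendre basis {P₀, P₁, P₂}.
(4)P₀ + (2)P₁ + (2)P₂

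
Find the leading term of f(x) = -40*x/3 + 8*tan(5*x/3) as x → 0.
1000*x**3/81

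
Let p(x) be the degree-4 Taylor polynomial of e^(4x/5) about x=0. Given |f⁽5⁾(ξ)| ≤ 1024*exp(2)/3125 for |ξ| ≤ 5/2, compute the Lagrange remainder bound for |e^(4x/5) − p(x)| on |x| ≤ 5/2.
4*exp(2)/15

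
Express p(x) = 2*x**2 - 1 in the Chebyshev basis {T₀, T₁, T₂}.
T₂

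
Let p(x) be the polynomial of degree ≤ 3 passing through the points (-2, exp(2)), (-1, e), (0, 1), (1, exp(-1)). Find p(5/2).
(e*(-35*exp(2) - 189 + 135*e) + 105)*exp(-1)/16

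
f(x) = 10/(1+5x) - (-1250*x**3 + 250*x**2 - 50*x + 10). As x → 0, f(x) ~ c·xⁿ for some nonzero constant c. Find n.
4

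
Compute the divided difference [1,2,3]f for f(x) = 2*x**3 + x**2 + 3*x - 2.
13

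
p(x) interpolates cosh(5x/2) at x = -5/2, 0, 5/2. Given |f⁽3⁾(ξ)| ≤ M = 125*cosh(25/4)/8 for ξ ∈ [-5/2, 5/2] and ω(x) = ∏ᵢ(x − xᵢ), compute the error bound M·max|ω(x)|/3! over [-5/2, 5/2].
15625*sqrt(3)*cosh(25/4)/1728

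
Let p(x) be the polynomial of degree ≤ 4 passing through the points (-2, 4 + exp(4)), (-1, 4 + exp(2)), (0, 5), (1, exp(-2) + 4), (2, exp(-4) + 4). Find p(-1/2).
(-20*exp(2) + 3 + (-5*exp(4) + 60*exp(2) + 602)*exp(4))*exp(-4)/128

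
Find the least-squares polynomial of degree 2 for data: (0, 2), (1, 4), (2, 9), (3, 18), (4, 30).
71/35 + (1/7)x + (12/7)x²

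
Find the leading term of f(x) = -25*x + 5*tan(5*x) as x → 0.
625*x**3/3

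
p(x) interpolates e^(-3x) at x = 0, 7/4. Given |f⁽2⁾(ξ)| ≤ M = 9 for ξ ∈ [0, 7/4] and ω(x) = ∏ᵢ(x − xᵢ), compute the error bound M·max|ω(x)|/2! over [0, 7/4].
441/128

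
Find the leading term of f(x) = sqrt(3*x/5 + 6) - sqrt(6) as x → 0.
sqrt(6)*x/20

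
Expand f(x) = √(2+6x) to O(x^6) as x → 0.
sqrt(2) + 3*sqrt(2)*x/2 - 9*sqrt(2)*x**2/8 + 27*sqrt(2)*x**3/16 - 405*sqrt(2)*x**4/128 + 1701*sqrt(2)*x**5/256 + O(x**6)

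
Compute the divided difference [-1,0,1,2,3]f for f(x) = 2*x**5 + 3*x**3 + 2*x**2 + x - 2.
10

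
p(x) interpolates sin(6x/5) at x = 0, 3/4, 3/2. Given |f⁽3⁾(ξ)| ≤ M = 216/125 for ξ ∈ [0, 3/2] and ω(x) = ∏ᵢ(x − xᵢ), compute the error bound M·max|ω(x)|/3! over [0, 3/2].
27*sqrt(3)/1000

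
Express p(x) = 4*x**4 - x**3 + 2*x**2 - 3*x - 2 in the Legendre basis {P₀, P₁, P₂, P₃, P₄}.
(-8/15)P₀ + (-18/5)P₁ + (76/21)P₂ + (-2/5)P₃ + (32/35)P₄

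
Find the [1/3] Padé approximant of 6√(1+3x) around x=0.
(63*x/4 + 6)/(27*x**3/64 - 9*x**2/16 + 9*x/8 + 1)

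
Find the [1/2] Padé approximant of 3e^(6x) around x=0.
(6*x + 3)/(6*x**2 - 4*x + 1)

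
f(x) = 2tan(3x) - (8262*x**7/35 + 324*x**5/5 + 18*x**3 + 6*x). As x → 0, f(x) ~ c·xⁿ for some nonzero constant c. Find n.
9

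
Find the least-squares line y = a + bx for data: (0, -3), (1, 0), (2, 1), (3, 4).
a = -14/5, b = 11/5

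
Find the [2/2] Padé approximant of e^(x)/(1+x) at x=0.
(7*x**2/36 + 2*x/3 + 1)/(-11*x**2/36 + 2*x/3 + 1)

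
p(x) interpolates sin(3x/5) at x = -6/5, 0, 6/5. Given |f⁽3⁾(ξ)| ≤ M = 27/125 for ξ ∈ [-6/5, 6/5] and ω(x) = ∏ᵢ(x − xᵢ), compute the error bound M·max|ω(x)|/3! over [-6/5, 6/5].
216*sqrt(3)/15625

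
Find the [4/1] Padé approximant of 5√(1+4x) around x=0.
(6*x**4 - 8*x**3 + 18*x**2 + 24*x + 5)/(14*x/5 + 1)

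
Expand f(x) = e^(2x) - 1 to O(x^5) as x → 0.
2*x + 2*x**2 + 4*x**3/3 + 2*x**4/3 + O(x**5)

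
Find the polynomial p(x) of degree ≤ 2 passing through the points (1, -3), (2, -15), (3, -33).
-3*x**2 - 3*x + 3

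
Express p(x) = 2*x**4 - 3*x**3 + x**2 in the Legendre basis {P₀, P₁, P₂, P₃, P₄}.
(11/15)P₀ + (-9/5)P₁ + (38/21)P₂ + (-6/5)P₃ + (16/35)P₄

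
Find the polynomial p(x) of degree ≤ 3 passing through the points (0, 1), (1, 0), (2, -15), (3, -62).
-3*x**3 + 2*x**2 + 1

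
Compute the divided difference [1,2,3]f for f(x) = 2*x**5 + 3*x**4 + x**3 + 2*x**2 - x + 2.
263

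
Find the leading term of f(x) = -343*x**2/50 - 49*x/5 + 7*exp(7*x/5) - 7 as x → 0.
2401*x**3/750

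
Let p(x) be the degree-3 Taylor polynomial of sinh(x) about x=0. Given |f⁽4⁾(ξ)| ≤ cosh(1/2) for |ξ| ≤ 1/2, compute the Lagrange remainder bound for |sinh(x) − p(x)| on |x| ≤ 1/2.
cosh(1/2)/384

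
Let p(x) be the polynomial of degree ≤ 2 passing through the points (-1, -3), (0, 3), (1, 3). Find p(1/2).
15/4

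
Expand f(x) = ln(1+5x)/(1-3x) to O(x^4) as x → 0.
5*x + 5*x**2/2 + 295*x**3/6 + O(x**4)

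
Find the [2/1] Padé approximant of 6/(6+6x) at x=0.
1/(x + 1)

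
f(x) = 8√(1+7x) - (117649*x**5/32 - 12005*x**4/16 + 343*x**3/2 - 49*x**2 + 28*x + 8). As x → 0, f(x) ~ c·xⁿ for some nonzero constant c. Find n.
6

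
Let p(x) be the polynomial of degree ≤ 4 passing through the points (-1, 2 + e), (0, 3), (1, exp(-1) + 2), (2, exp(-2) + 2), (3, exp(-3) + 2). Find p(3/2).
(-5 + 60*e + 90*exp(2) + (3*e + 236)*exp(3))*exp(-3)/128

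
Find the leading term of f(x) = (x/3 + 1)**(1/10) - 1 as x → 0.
x/30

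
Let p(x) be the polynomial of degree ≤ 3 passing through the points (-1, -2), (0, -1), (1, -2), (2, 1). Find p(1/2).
-13/8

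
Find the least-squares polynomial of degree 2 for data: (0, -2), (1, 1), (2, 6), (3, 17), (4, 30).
-66/35 + (4/7)x + (13/7)x²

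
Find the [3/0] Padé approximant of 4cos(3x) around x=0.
4 - 18*x**2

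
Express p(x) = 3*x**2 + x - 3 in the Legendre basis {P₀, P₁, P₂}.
(-2)P₀ + P₁ + (2)P₂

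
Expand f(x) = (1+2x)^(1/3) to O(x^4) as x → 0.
1 + 2*x/3 - 4*x**2/9 + 40*x**3/81 + O(x**4)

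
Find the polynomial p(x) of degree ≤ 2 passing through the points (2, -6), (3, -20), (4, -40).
-3*x**2 + x + 4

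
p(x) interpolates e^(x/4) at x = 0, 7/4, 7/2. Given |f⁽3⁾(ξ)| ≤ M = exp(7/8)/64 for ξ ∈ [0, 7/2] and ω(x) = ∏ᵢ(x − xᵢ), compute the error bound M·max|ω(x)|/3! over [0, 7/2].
343*sqrt(3)*exp(7/8)/110592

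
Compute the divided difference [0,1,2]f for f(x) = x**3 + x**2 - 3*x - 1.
4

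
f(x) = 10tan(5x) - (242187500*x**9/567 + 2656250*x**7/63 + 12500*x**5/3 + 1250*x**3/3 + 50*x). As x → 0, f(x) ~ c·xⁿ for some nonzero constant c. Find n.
11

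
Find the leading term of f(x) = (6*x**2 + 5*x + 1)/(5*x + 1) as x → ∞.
6*x/5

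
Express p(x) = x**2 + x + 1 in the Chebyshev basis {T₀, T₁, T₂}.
(3/2)T₀ + T₁ + (1/2)T₂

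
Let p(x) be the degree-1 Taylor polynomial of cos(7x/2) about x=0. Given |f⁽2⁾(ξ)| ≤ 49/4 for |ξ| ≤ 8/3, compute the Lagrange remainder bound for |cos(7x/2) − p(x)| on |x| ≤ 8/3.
392/9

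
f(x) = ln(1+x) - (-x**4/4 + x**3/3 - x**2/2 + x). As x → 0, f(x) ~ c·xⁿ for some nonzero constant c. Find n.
5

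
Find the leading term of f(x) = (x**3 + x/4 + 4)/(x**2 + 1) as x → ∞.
x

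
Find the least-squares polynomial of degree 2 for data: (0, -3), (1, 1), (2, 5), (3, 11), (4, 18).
-20/7 + (102/35)x + (4/7)x²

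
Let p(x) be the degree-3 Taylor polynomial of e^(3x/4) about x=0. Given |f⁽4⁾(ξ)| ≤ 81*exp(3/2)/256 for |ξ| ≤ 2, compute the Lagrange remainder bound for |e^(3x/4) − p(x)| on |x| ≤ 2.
27*exp(3/2)/128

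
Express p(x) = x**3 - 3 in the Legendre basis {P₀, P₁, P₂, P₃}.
(-3)P₀ + (3/5)P₁ + (2/5)P₃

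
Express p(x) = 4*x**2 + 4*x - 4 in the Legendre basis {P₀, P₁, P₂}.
(-8/3)P₀ + (4)P₁ + (8/3)P₂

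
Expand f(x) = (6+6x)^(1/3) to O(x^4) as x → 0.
6**(1/3) + 6**(1/3)*x/3 - 6**(1/3)*x**2/9 + 5*6**(1/3)*x**3/81 + O(x**4)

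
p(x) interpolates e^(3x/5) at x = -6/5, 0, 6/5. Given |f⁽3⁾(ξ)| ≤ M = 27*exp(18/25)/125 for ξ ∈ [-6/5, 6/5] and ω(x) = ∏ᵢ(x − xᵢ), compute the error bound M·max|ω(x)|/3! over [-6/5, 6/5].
216*sqrt(3)*exp(18/25)/15625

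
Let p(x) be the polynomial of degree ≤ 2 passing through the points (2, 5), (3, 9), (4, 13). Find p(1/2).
-1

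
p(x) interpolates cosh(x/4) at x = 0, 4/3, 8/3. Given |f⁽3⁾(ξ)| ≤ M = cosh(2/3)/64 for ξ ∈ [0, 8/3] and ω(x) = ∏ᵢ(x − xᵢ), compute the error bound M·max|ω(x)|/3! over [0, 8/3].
sqrt(3)*cosh(2/3)/729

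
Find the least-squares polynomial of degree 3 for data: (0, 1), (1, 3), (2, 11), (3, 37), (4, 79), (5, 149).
10/9 + (-49/54)x + (23/18)x² + (26/27)x³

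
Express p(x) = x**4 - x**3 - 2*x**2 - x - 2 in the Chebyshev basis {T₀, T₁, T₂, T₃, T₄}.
(-21/8)T₀ + (-7/4)T₁ + (-1/2)T₂ + (-1/4)T₃ + (1/8)T₄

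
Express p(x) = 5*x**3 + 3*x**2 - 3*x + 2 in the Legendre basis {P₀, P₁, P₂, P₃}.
(3)P₀ + (2)P₂ + (2)P₃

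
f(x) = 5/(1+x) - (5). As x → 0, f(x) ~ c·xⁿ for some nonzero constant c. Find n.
1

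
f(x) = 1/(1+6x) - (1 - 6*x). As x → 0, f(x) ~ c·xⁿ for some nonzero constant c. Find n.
2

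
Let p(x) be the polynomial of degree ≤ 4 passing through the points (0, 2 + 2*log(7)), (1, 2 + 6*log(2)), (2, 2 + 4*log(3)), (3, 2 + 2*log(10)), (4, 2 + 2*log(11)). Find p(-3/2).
2 + log(1872797819754501433162325209838239048686050199724979277482993169*11**(59/64)*3**(13/16)*5**(15/16)*7**(3/64)/6805647338418769269267492148635364229120000000000000000000000000)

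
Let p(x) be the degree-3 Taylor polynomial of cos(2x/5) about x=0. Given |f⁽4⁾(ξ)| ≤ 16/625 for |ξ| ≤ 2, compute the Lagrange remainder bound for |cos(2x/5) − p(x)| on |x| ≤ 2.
32/1875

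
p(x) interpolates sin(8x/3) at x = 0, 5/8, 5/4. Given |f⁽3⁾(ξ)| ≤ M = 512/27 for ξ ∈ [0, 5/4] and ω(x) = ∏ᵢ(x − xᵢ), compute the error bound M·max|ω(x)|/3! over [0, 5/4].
125*sqrt(3)/729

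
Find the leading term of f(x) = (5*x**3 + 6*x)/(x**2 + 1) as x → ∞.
5*x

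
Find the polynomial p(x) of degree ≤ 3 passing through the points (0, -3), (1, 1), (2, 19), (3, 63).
2*x**3 + x**2 + x - 3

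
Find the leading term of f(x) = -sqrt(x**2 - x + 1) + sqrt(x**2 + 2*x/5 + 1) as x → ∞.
7/10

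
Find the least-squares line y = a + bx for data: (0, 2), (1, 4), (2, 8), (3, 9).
a = 2, b = 5/2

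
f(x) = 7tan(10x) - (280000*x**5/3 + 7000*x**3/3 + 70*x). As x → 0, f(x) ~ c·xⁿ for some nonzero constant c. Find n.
7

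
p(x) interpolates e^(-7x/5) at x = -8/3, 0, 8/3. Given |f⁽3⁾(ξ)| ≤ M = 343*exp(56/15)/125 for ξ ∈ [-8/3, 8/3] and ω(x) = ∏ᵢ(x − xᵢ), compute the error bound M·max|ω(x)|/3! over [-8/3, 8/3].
175616*sqrt(3)*exp(56/15)/91125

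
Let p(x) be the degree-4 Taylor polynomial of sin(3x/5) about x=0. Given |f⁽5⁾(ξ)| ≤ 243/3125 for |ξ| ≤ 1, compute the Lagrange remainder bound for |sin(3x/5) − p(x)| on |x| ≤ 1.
81/125000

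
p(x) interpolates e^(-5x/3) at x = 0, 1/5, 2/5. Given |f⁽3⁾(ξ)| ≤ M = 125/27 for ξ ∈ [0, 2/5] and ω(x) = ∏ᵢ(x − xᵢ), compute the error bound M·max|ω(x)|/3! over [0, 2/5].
sqrt(3)/729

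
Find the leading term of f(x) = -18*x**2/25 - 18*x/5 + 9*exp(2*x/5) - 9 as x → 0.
12*x**3/125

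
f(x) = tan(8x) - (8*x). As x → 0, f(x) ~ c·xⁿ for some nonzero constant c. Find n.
3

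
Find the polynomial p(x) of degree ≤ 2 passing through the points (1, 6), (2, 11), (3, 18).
x**2 + 2*x + 3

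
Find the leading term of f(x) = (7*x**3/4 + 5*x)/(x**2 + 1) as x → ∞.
7*x/4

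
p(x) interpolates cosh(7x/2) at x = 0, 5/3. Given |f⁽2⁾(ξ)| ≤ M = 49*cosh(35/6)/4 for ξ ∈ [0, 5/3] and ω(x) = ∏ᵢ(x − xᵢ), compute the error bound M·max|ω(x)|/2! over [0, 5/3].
1225*cosh(35/6)/288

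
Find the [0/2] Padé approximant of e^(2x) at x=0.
1/(2*x**2 - 2*x + 1)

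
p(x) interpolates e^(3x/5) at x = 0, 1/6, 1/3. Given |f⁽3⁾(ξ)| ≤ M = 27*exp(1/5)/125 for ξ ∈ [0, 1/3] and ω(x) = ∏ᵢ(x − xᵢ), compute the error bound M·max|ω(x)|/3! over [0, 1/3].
sqrt(3)*exp(1/5)/27000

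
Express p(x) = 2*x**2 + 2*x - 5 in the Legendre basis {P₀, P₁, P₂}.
(-13/3)P₀ + (2)P₁ + (4/3)P₂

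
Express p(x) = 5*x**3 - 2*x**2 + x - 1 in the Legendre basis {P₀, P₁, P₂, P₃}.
(-5/3)P₀ + (4)P₁ + (-4/3)P₂ + (2)P₃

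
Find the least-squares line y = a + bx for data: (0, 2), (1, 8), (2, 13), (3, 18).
a = 23/10, b = 53/10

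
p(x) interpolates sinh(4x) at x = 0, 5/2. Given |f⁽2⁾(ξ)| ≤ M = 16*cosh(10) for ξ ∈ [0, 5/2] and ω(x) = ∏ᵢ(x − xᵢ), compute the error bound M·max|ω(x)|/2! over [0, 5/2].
25*cosh(10)/2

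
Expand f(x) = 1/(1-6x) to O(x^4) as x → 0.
1 + 6*x + 36*x**2 + 216*x**3 + O(x**4)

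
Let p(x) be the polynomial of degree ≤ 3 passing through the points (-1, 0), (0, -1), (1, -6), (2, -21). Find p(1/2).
-21/8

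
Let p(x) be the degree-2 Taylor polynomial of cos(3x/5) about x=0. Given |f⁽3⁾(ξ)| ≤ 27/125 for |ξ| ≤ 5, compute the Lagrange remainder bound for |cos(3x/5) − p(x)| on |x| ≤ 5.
9/2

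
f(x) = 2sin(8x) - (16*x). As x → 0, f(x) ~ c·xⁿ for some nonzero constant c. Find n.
3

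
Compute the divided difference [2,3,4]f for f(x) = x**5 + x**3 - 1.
294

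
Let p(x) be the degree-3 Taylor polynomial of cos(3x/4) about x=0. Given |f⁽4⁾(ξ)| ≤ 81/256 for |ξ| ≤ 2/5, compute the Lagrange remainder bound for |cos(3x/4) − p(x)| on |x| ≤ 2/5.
27/80000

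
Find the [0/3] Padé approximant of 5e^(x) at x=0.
5/(-x**3/6 + x**2/2 - x + 1)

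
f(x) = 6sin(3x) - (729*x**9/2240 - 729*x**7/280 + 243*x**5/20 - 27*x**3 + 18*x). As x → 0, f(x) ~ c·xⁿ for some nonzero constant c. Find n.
11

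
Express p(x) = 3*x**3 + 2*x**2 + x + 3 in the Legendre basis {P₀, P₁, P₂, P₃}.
(11/3)P₀ + (14/5)P₁ + (4/3)P₂ + (6/5)P₃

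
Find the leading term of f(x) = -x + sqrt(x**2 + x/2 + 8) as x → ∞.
1/4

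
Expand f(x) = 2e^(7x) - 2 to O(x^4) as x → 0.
14*x + 49*x**2 + 343*x**3/3 + O(x**4)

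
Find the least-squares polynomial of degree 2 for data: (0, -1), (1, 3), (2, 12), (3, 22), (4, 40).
-6/7 + (127/70)x + (29/14)x²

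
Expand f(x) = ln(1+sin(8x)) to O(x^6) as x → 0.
8*x - 32*x**2 + 256*x**3/3 - 1024*x**4/3 + 4096*x**5/3 + O(x**6)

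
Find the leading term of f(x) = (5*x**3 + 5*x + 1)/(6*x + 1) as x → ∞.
5*x**2/6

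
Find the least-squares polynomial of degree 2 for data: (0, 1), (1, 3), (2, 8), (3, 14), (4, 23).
33/35 + (17/14)x + (15/14)x²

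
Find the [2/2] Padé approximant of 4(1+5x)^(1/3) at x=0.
(700*x**2/27 + 70*x/3 + 4)/(125*x**2/54 + 25*x/6 + 1)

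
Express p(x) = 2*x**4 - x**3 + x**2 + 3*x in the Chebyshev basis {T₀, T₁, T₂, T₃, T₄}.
(5/4)T₀ + (9/4)T₁ + (3/2)T₂ + (-1/4)T₃ + (1/4)T₄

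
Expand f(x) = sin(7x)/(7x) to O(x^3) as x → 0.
1 - 49*x**2/6 + O(x**3)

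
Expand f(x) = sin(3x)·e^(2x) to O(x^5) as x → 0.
3*x + 6*x**2 + 3*x**3/2 - 5*x**4 + O(x**5)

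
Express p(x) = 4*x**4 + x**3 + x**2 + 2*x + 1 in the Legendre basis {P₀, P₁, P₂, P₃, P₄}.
(32/15)P₀ + (13/5)P₁ + (62/21)P₂ + (2/5)P₃ + (32/35)P₄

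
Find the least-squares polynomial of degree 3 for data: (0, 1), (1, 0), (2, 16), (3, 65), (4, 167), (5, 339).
59/63 + (-514/189)x + (-247/252)x² + (325/108)x³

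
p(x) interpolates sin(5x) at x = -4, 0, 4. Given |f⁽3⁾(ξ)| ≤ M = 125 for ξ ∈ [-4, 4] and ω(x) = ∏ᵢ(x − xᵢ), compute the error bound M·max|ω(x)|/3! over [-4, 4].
8000*sqrt(3)/27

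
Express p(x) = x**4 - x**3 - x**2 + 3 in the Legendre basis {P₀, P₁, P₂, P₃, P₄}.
(43/15)P₀ + (-3/5)P₁ + (-2/21)P₂ + (-2/5)P₃ + (8/35)P₄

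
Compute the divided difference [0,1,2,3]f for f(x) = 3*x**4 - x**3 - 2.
17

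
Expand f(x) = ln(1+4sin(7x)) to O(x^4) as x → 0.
28*x - 392*x**2 + 21266*x**3/3 + O(x**4)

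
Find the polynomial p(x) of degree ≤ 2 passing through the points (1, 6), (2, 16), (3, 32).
3*x**2 + x + 2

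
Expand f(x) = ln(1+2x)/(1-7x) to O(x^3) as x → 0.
2*x + 12*x**2 + O(x**3)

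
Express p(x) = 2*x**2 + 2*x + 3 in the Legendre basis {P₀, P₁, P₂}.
(11/3)P₀ + (2)P₁ + (4/3)P₂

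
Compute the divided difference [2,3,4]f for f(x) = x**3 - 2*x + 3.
9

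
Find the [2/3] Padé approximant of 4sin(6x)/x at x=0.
(24 - 504*x**2/5)/(9*x**2/5 + 1)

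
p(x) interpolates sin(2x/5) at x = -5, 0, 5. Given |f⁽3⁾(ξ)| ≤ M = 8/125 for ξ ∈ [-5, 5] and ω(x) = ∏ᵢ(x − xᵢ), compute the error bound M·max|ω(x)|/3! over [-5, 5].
8*sqrt(3)/27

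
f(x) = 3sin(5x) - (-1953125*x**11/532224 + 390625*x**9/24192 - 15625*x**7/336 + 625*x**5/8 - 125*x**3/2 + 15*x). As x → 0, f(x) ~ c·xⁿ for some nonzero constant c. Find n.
13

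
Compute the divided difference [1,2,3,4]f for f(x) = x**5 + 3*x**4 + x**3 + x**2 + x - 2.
96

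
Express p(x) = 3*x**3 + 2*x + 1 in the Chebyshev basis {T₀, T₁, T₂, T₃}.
T₀ + (17/4)T₁ + (3/4)T₃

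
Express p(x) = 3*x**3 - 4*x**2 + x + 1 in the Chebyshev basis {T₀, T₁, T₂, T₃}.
-T₀ + (13/4)T₁ + (-2)T₂ + (3/4)T₃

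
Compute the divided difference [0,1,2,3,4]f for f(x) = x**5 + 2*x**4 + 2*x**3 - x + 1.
12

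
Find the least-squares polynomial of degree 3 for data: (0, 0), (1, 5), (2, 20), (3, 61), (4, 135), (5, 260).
1/126 + (2633/756)x + (-193/252)x² + (113/54)x³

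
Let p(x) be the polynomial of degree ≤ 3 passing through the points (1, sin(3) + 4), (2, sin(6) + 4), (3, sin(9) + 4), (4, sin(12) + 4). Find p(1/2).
-5*sin(12)/16 + 35*sin(3)/16 + 21*sin(9)/16 - 35*sin(6)/16 + 4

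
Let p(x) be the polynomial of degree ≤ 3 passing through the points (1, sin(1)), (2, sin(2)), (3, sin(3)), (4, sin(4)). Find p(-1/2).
-189*sin(2)/16 + 135*sin(3)/16 - 35*sin(4)/16 + 105*sin(1)/16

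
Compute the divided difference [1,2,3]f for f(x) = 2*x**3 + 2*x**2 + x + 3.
14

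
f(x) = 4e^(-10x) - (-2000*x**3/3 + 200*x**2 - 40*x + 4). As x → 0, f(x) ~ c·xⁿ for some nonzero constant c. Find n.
4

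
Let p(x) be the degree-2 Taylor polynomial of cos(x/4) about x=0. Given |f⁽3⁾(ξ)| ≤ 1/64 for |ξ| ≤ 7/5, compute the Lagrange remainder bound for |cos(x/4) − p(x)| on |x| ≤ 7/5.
343/48000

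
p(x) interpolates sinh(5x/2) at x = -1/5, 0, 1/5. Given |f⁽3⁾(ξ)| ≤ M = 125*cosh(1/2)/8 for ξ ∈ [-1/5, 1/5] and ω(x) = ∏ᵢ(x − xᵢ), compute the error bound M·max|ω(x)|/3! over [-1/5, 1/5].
sqrt(3)*cosh(1/2)/216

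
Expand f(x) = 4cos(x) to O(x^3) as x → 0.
4 - 2*x**2 + O(x**3)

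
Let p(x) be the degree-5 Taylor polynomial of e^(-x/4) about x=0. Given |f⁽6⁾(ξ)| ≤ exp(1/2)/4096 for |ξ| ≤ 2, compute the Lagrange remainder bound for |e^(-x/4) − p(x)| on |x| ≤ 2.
exp(1/2)/46080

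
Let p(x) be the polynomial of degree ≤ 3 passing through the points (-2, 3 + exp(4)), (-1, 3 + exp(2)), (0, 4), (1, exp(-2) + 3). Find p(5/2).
((-35*exp(4) - 141 + 135*exp(2))*exp(2) + 105)*exp(-2)/16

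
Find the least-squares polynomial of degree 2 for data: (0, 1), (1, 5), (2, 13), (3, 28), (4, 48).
41/35 + (39/70)x + (39/14)x²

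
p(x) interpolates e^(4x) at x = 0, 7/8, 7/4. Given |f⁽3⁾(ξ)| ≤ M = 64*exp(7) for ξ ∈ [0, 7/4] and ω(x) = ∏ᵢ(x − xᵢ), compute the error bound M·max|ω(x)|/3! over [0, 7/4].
343*sqrt(3)*exp(7)/216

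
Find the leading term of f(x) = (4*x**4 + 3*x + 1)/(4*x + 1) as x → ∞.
x**3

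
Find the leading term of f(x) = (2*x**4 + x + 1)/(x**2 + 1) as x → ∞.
2*x**2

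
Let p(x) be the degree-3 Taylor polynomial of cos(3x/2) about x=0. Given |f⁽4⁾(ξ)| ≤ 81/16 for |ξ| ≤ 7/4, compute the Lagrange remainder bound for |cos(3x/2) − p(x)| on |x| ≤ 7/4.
64827/32768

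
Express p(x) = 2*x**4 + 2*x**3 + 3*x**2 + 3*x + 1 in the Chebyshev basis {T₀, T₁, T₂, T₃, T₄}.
(13/4)T₀ + (9/2)T₁ + (5/2)T₂ + (1/2)T₃ + (1/4)T₄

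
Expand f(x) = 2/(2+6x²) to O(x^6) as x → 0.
1 - 3*x**2 + 9*x**4 + O(x**6)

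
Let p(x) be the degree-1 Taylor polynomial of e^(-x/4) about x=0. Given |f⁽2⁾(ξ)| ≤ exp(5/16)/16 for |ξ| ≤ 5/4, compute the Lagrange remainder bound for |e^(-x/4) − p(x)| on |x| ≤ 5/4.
25*exp(5/16)/512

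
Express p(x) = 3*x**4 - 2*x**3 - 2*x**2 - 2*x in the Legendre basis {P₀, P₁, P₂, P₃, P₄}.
(-1/15)P₀ + (-16/5)P₁ + (8/21)P₂ + (-4/5)P₃ + (24/35)P₄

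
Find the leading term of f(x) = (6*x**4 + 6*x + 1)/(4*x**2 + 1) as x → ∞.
3*x**2/2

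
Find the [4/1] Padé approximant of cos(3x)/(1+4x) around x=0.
(27*x**4/8 - 9*x**2/2 + 1)/(4*x + 1)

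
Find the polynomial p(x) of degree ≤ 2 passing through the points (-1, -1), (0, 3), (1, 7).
4*x + 3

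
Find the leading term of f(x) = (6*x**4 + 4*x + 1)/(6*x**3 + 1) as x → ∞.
x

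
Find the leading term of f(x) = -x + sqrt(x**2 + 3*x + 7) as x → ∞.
3/2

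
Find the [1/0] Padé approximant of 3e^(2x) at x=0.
6*x + 3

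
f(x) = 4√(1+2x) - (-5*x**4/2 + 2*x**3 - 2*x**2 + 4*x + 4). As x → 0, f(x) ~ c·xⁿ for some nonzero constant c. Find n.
5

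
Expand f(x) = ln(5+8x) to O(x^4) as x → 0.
log(5) + 8*x/5 - 32*x**2/25 + 512*x**3/375 + O(x**4)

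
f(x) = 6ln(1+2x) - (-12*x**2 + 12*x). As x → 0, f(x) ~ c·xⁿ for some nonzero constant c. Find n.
3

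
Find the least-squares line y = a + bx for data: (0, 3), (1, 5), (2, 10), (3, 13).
a = 5/2, b = 7/2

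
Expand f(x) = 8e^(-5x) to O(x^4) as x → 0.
8 - 40*x + 100*x**2 - 500*x**3/3 + O(x**4)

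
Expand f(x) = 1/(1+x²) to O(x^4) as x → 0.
1 - x**2 + O(x**4)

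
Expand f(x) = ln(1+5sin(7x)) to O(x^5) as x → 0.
35*x - 1225*x**2/2 + 84035*x**3/6 - 4381825*x**4/12 + O(x**5)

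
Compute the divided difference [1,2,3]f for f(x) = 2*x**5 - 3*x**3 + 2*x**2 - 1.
164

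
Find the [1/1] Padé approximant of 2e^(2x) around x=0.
(2*x + 2)/(1 - x)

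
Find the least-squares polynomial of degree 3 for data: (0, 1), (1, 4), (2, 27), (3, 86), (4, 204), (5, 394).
131/126 + (-533/756)x + (40/63)x² + (329/108)x³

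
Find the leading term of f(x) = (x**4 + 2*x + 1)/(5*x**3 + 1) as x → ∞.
x/5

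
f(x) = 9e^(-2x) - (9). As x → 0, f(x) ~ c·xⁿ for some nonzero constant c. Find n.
1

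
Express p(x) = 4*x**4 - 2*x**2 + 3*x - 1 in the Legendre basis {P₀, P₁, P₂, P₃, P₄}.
(-13/15)P₀ + (3)P₁ + (20/21)P₂ + (32/35)P₄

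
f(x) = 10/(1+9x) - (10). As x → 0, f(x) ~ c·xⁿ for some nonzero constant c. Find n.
1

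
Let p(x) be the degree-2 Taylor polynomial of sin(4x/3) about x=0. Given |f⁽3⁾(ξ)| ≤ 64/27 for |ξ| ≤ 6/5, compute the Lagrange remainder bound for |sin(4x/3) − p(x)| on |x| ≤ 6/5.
256/375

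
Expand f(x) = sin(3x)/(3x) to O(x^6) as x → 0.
1 - 3*x**2/2 + 27*x**4/40 + O(x**6)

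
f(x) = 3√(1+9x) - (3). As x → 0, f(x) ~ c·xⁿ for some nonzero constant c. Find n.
1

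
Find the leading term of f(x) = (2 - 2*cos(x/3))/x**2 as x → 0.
1/9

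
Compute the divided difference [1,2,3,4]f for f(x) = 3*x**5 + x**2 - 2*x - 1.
195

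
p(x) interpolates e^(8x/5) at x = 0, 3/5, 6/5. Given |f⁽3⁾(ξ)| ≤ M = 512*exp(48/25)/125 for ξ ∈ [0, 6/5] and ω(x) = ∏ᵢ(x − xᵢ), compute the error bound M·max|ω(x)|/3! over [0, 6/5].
512*sqrt(3)*exp(48/25)/15625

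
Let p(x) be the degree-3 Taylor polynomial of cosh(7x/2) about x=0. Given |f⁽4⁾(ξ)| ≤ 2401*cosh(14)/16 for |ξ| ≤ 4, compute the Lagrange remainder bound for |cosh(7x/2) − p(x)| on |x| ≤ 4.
4802*cosh(14)/3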